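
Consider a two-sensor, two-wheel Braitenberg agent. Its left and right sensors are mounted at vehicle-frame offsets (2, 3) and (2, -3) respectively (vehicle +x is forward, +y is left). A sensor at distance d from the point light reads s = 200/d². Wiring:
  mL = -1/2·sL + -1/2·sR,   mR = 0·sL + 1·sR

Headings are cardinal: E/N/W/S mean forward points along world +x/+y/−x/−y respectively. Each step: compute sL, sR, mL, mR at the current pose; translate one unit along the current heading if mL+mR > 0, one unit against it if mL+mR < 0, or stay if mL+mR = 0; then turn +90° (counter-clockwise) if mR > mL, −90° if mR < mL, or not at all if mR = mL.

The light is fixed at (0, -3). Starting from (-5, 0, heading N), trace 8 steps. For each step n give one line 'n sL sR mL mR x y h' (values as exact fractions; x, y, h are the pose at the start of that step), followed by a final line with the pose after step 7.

n=0: pose=(-5,0,N); sL=200/89, sR=200/29; mL=-11800/2581, mR=200/29; mL+mR=6000/2581 → advance +1; mR−mL=29600/2581 → turn +1·90°
n=1: pose=(-5,1,W); sL=4, sR=100/49; mL=-148/49, mR=100/49; mL+mR=-48/49 → advance -1; mR−mL=248/49 → turn +1·90°
n=2: pose=(-4,1,S); sL=40, sR=200/53; mL=-1160/53, mR=200/53; mL+mR=-960/53 → advance -1; mR−mL=1360/53 → turn +1·90°
n=3: pose=(-4,2,E); sL=50/17, sR=25; mL=-475/34, mR=25; mL+mR=375/34 → advance +1; mR−mL=1325/34 → turn +1·90°
n=4: pose=(-3,2,N); sL=40/17, sR=200/49; mL=-2680/833, mR=200/49; mL+mR=720/833 → advance +1; mR−mL=6080/833 → turn +1·90°
n=5: pose=(-3,3,W); sL=100/17, sR=100/53; mL=-3500/901, mR=100/53; mL+mR=-1800/901 → advance -1; mR−mL=5200/901 → turn +1·90°
n=6: pose=(-2,3,S); sL=200/17, sR=200/41; mL=-5800/697, mR=200/41; mL+mR=-2400/697 → advance -1; mR−mL=9200/697 → turn +1·90°
n=7: pose=(-2,4,E); sL=2, sR=25/2; mL=-29/4, mR=25/2; mL+mR=21/4 → advance +1; mR−mL=79/4 → turn +1·90°

0 200/89 200/29 -11800/2581 200/29 -5 0 N
1 4 100/49 -148/49 100/49 -5 1 W
2 40 200/53 -1160/53 200/53 -4 1 S
3 50/17 25 -475/34 25 -4 2 E
4 40/17 200/49 -2680/833 200/49 -3 2 N
5 100/17 100/53 -3500/901 100/53 -3 3 W
6 200/17 200/41 -5800/697 200/41 -2 3 S
7 2 25/2 -29/4 25/2 -2 4 E
final -1 4 N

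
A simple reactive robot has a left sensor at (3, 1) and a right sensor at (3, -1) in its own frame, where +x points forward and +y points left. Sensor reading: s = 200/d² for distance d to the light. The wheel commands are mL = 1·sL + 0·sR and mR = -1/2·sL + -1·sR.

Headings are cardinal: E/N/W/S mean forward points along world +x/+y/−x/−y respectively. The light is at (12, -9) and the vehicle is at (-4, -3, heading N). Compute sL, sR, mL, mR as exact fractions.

20/37 100/153 20/37 -5230/5661

left sensor world pos  = (-5, 0); dL² = 370
right sensor world pos = (-3, 0); dR² = 306
sL = 200/370 = 20/37
sR = 200/306 = 100/153
mL = 1·sL + 0·sR = 20/37
mR = -1/2·sL + -1·sR = -5230/5661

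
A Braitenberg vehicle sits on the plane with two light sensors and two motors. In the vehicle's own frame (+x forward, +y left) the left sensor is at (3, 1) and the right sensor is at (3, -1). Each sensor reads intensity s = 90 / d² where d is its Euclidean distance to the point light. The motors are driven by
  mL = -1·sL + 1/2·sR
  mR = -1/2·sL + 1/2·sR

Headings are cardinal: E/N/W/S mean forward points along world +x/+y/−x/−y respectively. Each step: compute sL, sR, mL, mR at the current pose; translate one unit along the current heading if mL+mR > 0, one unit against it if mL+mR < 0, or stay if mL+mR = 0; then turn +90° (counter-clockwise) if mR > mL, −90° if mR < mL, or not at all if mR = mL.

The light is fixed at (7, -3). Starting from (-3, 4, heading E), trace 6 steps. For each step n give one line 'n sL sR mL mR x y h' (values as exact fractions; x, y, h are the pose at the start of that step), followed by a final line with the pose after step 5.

0 90/113 18/17 -513/1921 252/1921 -3 4 E
1 45/122 9/20 -351/2440 99/2440 -4 4 N
2 90/221 18/49 -2421/10829 -216/10829 -4 3 W
3 1 9/13 -17/26 -2/13 -3 3 S
4 90/113 18/17 -513/1921 252/1921 -3 4 E
5 45/122 9/20 -351/2440 99/2440 -4 4 N
final -4 3 W

n=0: pose=(-3,4,E); sL=90/113, sR=18/17; mL=-513/1921, mR=252/1921; mL+mR=-261/1921 → advance -1; mR−mL=45/113 → turn +1·90°
n=1: pose=(-4,4,N); sL=45/122, sR=9/20; mL=-351/2440, mR=99/2440; mL+mR=-63/610 → advance -1; mR−mL=45/244 → turn +1·90°
n=2: pose=(-4,3,W); sL=90/221, sR=18/49; mL=-2421/10829, mR=-216/10829; mL+mR=-2637/10829 → advance -1; mR−mL=45/221 → turn +1·90°
n=3: pose=(-3,3,S); sL=1, sR=9/13; mL=-17/26, mR=-2/13; mL+mR=-21/26 → advance -1; mR−mL=1/2 → turn +1·90°
n=4: pose=(-3,4,E); sL=90/113, sR=18/17; mL=-513/1921, mR=252/1921; mL+mR=-261/1921 → advance -1; mR−mL=45/113 → turn +1·90°
n=5: pose=(-4,4,N); sL=45/122, sR=9/20; mL=-351/2440, mR=99/2440; mL+mR=-63/610 → advance -1; mR−mL=45/244 → turn +1·90°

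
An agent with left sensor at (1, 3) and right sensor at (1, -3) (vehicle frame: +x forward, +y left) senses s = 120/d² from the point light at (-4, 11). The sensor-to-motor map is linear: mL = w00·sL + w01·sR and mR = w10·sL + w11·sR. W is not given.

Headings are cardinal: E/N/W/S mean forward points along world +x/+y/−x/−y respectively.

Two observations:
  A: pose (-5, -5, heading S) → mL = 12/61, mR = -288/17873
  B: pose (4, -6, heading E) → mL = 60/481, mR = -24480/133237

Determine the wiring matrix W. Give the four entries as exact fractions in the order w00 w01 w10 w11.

obs A: pose=(-5,-5,S) → sL=120/293, sR=24/61, mL=12/61, mR=-288/17873
obs B: pose=(4,-6,E) → sL=120/277, sR=120/481, mL=60/481, mR=-24480/133237
sensor matrix S = [[120/293, 24/61], [120/277, 120/481]]; det S = -162570240/2381344901
solve [mL_A; mL_B] = S·[w00; w01] and [mR_A; mR_B] = S·[w10; w11]:
  w00 = 0, w01 = 1/2, w10 = -1, w11 = 1

0 1/2 -1 1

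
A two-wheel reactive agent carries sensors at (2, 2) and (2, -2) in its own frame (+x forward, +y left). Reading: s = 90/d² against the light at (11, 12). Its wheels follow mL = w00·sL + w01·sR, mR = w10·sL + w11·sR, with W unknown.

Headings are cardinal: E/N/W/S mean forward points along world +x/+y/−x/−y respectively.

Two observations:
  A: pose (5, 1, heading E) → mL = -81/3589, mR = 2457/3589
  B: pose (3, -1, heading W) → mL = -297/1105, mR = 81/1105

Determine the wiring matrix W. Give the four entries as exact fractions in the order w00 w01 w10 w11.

obs A: pose=(5,1,E) → sL=90/97, sR=18/37, mL=-81/3589, mR=2457/3589
obs B: pose=(3,-1,W) → sL=18/65, sR=90/221, mL=-297/1105, mR=81/1105
sensor matrix S = [[90/97, 18/37], [18/65, 90/221]]; det S = 964224/3965845
solve [mL_A; mL_B] = S·[w00; w01] and [mR_A; mR_B] = S·[w10; w11]:
  w00 = 1/2, w01 = -1, w10 = 1, w11 = -1/2

1/2 -1 1 -1/2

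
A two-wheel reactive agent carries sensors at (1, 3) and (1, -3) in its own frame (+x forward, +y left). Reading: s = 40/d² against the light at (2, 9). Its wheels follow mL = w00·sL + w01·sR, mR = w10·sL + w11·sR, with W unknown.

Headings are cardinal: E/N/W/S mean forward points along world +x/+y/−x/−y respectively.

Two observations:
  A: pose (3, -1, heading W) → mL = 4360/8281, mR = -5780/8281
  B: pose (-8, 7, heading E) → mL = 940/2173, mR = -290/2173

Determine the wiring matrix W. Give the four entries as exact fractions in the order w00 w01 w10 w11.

obs A: pose=(3,-1,W) → sL=40/169, sR=40/49, mL=4360/8281, mR=-5780/8281
obs B: pose=(-8,7,E) → sL=20/41, sR=20/53, mL=940/2173, mR=-290/2173
sensor matrix S = [[40/169, 40/49], [20/41, 20/53]]; det S = -5558400/17994613
solve [mL_A; mL_B] = S·[w00; w01] and [mR_A; mR_B] = S·[w10; w11]:
  w00 = 1/2, w01 = 1/2, w10 = 1/2, w11 = -1

1/2 1/2 1/2 -1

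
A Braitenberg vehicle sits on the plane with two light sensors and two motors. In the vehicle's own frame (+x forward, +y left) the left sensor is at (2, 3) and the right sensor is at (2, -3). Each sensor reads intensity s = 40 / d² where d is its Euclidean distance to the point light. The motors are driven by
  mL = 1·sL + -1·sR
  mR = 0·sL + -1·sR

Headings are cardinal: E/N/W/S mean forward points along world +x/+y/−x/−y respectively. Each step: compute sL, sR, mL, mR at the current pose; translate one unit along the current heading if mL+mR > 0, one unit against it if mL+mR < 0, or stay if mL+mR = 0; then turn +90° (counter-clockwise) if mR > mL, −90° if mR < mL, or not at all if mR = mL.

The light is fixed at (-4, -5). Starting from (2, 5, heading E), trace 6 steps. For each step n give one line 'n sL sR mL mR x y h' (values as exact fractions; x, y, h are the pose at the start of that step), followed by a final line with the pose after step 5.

0 40/233 40/113 -4800/26329 -40/113 2 5 E
1 5/16 10/17 -75/272 -10/17 1 5 S
2 40/73 8/41 1056/2993 -8/41 1 6 W
3 4/17 20/109 96/1853 -20/109 0 6 N
4 8/41 8/17 -192/697 -8/17 0 5 E
5 2/5 5/8 -9/40 -5/8 -1 5 S
final -1 6 W

n=0: pose=(2,5,E); sL=40/233, sR=40/113; mL=-4800/26329, mR=-40/113; mL+mR=-14120/26329 → advance -1; mR−mL=-40/233 → turn -1·90°
n=1: pose=(1,5,S); sL=5/16, sR=10/17; mL=-75/272, mR=-10/17; mL+mR=-235/272 → advance -1; mR−mL=-5/16 → turn -1·90°
n=2: pose=(1,6,W); sL=40/73, sR=8/41; mL=1056/2993, mR=-8/41; mL+mR=472/2993 → advance +1; mR−mL=-40/73 → turn -1·90°
n=3: pose=(0,6,N); sL=4/17, sR=20/109; mL=96/1853, mR=-20/109; mL+mR=-244/1853 → advance -1; mR−mL=-4/17 → turn -1·90°
n=4: pose=(0,5,E); sL=8/41, sR=8/17; mL=-192/697, mR=-8/17; mL+mR=-520/697 → advance -1; mR−mL=-8/41 → turn -1·90°
n=5: pose=(-1,5,S); sL=2/5, sR=5/8; mL=-9/40, mR=-5/8; mL+mR=-17/20 → advance -1; mR−mL=-2/5 → turn -1·90°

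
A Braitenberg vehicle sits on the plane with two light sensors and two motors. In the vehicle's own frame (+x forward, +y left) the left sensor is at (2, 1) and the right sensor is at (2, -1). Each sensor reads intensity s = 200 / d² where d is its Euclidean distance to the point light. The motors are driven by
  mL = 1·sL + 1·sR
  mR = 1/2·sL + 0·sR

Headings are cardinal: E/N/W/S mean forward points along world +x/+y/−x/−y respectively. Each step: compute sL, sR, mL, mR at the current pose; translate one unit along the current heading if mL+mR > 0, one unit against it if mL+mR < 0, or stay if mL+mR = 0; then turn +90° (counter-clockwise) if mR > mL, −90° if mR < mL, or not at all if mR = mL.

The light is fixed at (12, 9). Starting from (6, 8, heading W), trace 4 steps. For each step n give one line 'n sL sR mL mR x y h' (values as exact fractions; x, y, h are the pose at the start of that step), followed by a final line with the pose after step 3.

0 50/17 25/8 825/136 25/17 6 8 W
1 40/13 200/37 4080/481 20/13 5 8 N
2 100/13 100/13 200/13 50/13 5 9 E
3 200/29 200/53 16400/1537 100/29 6 9 S
final 6 8 W

n=0: pose=(6,8,W); sL=50/17, sR=25/8; mL=825/136, mR=25/17; mL+mR=1025/136 → advance +1; mR−mL=-625/136 → turn -1·90°
n=1: pose=(5,8,N); sL=40/13, sR=200/37; mL=4080/481, mR=20/13; mL+mR=4820/481 → advance +1; mR−mL=-3340/481 → turn -1·90°
n=2: pose=(5,9,E); sL=100/13, sR=100/13; mL=200/13, mR=50/13; mL+mR=250/13 → advance +1; mR−mL=-150/13 → turn -1·90°
n=3: pose=(6,9,S); sL=200/29, sR=200/53; mL=16400/1537, mR=100/29; mL+mR=21700/1537 → advance +1; mR−mL=-11100/1537 → turn -1·90°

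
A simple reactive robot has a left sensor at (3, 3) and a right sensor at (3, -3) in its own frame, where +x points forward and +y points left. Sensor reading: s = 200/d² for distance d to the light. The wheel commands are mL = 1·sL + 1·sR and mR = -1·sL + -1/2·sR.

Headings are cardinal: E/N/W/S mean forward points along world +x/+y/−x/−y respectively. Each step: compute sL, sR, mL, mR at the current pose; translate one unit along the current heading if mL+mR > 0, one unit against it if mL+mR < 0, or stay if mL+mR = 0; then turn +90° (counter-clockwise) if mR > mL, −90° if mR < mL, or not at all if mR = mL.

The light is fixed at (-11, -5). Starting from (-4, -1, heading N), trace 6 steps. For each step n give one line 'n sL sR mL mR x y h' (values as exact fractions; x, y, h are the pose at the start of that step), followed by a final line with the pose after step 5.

n=0: pose=(-4,-1,N); sL=40/13, sR=200/149; mL=8560/1937, mR=-7260/1937; mL+mR=100/149 → advance +1; mR−mL=-15820/1937 → turn -1·90°
n=1: pose=(-4,0,E); sL=50/41, sR=25/13; mL=1675/533, mR=-2325/1066; mL+mR=25/26 → advance +1; mR−mL=-5675/1066 → turn -1·90°
n=2: pose=(-3,0,S); sL=8/5, sR=200/29; mL=1232/145, mR=-732/145; mL+mR=100/29 → advance +1; mR−mL=-1964/145 → turn -1·90°
n=3: pose=(-3,-1,W); sL=100/13, sR=100/37; mL=5000/481, mR=-4350/481; mL+mR=50/37 → advance +1; mR−mL=-9350/481 → turn -1·90°
n=4: pose=(-4,-1,N); sL=40/13, sR=200/149; mL=8560/1937, mR=-7260/1937; mL+mR=100/149 → advance +1; mR−mL=-15820/1937 → turn -1·90°
n=5: pose=(-4,0,E); sL=50/41, sR=25/13; mL=1675/533, mR=-2325/1066; mL+mR=25/26 → advance +1; mR−mL=-5675/1066 → turn -1·90°

0 40/13 200/149 8560/1937 -7260/1937 -4 -1 N
1 50/41 25/13 1675/533 -2325/1066 -4 0 E
2 8/5 200/29 1232/145 -732/145 -3 0 S
3 100/13 100/37 5000/481 -4350/481 -3 -1 W
4 40/13 200/149 8560/1937 -7260/1937 -4 -1 N
5 50/41 25/13 1675/533 -2325/1066 -4 0 E
final -3 0 S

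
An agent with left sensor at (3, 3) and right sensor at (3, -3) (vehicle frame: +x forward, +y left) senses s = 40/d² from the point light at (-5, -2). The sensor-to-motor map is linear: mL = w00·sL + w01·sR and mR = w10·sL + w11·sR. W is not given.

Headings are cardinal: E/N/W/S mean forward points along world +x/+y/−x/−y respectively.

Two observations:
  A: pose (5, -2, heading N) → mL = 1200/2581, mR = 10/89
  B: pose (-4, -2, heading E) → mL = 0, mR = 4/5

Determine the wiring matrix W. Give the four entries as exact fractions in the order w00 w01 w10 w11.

obs A: pose=(5,-2,N) → sL=20/29, sR=20/89, mL=1200/2581, mR=10/89
obs B: pose=(-4,-2,E) → sL=8/5, sR=8/5, mL=0, mR=4/5
sensor matrix S = [[20/29, 20/89], [8/5, 8/5]]; det S = 1920/2581
solve [mL_A; mL_B] = S·[w00; w01] and [mR_A; mR_B] = S·[w10; w11]:
  w00 = 1, w01 = -1, w10 = 0, w11 = 1/2

1 -1 0 1/2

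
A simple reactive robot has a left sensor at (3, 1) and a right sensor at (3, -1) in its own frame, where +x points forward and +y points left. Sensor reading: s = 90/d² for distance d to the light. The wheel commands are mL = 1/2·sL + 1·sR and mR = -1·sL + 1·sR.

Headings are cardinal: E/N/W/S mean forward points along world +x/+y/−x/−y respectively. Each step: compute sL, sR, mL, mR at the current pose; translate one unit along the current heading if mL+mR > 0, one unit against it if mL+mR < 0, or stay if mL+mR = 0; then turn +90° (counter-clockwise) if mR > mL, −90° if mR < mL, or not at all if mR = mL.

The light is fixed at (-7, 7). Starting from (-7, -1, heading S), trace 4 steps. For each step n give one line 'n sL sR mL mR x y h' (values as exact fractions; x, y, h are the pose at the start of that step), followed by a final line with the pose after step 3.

n=0: pose=(-7,-1,S); sL=45/61, sR=45/61; mL=135/122, mR=0; mL+mR=135/122 → advance +1; mR−mL=-135/122 → turn -1·90°
n=1: pose=(-7,-2,W); sL=90/109, sR=90/73; mL=13095/7957, mR=3240/7957; mL+mR=16335/7957 → advance +1; mR−mL=-135/109 → turn -1·90°
n=2: pose=(-8,-2,N); sL=9/4, sR=5/2; mL=29/8, mR=1/4; mL+mR=31/8 → advance +1; mR−mL=-27/8 → turn -1·90°
n=3: pose=(-8,-1,E); sL=90/53, sR=18/17; mL=1719/901, mR=-576/901; mL+mR=1143/901 → advance +1; mR−mL=-135/53 → turn -1·90°

0 45/61 45/61 135/122 0 -7 -1 S
1 90/109 90/73 13095/7957 3240/7957 -7 -2 W
2 9/4 5/2 29/8 1/4 -8 -2 N
3 90/53 18/17 1719/901 -576/901 -8 -1 E
final -7 -1 S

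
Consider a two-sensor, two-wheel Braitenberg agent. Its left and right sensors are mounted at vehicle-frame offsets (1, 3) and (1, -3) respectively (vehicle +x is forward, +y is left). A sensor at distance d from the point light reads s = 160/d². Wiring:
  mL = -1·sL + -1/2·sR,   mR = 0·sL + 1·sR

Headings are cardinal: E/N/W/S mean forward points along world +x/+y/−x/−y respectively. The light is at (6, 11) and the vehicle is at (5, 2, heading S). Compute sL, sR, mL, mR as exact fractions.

20/13 40/29 -840/377 40/29

left sensor world pos  = (8, 1); dL² = 104
right sensor world pos = (2, 1); dR² = 116
sL = 160/104 = 20/13
sR = 160/116 = 40/29
mL = -1·sL + -1/2·sR = -840/377
mR = 0·sL + 1·sR = 40/29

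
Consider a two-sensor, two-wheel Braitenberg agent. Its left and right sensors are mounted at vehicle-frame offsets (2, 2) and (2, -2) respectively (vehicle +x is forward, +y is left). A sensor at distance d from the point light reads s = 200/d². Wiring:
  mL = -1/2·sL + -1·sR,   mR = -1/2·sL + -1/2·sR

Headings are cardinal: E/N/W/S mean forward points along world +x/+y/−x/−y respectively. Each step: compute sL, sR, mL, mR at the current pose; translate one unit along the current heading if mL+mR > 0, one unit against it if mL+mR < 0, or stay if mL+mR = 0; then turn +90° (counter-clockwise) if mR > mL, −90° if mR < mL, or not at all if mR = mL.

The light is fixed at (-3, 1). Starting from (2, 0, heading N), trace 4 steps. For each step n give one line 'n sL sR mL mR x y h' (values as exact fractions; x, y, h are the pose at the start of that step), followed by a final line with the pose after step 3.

n=0: pose=(2,0,N); sL=20, sR=4; mL=-14, mR=-12; mL+mR=-26 → advance -1; mR−mL=2 → turn +1·90°
n=1: pose=(2,-1,W); sL=8, sR=200/9; mL=-236/9, mR=-136/9; mL+mR=-124/3 → advance -1; mR−mL=100/9 → turn +1·90°
n=2: pose=(3,-1,S); sL=5/2, sR=25/4; mL=-15/2, mR=-35/8; mL+mR=-95/8 → advance -1; mR−mL=25/8 → turn +1·90°
n=3: pose=(3,0,E); sL=40/13, sR=200/73; mL=-4060/949, mR=-2760/949; mL+mR=-6820/949 → advance -1; mR−mL=100/73 → turn +1·90°

0 20 4 -14 -12 2 0 N
1 8 200/9 -236/9 -136/9 2 -1 W
2 5/2 25/4 -15/2 -35/8 3 -1 S
3 40/13 200/73 -4060/949 -2760/949 3 0 E
final 2 0 N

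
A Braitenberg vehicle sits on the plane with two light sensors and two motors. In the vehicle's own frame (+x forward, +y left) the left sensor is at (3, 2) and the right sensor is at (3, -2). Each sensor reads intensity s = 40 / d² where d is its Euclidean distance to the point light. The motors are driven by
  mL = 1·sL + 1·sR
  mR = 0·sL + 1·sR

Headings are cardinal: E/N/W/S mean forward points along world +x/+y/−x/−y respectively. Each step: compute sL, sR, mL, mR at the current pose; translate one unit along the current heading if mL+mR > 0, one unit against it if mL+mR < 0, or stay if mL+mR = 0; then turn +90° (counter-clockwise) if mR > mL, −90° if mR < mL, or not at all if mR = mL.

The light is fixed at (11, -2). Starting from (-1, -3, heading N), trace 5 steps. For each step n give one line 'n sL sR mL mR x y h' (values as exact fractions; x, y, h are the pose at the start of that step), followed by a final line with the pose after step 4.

0 1/5 5/13 38/65 5/13 -1 -3 N
1 8/17 8/17 16/17 8/17 -1 -2 E
2 4/9 20/89 536/801 20/89 0 -2 S
3 8/41 40/197 3216/8077 40/197 0 -3 W
4 1/5 5/13 38/65 5/13 -1 -3 N
final -1 -2 E

n=0: pose=(-1,-3,N); sL=1/5, sR=5/13; mL=38/65, mR=5/13; mL+mR=63/65 → advance +1; mR−mL=-1/5 → turn -1·90°
n=1: pose=(-1,-2,E); sL=8/17, sR=8/17; mL=16/17, mR=8/17; mL+mR=24/17 → advance +1; mR−mL=-8/17 → turn -1·90°
n=2: pose=(0,-2,S); sL=4/9, sR=20/89; mL=536/801, mR=20/89; mL+mR=716/801 → advance +1; mR−mL=-4/9 → turn -1·90°
n=3: pose=(0,-3,W); sL=8/41, sR=40/197; mL=3216/8077, mR=40/197; mL+mR=4856/8077 → advance +1; mR−mL=-8/41 → turn -1·90°
n=4: pose=(-1,-3,N); sL=1/5, sR=5/13; mL=38/65, mR=5/13; mL+mR=63/65 → advance +1; mR−mL=-1/5 → turn -1·90°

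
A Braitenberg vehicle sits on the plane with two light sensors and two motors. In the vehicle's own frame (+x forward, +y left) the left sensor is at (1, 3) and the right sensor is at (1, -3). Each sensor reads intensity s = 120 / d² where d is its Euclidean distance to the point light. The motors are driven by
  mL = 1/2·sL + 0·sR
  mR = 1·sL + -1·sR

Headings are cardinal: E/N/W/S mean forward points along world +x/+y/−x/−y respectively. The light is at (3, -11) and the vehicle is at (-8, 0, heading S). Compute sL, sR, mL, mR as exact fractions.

left sensor world pos  = (-5, -1); dL² = 164
right sensor world pos = (-11, -1); dR² = 296
sL = 120/164 = 30/41
sR = 120/296 = 15/37
mL = 1/2·sL + 0·sR = 15/41
mR = 1·sL + -1·sR = 495/1517

30/41 15/37 15/41 495/1517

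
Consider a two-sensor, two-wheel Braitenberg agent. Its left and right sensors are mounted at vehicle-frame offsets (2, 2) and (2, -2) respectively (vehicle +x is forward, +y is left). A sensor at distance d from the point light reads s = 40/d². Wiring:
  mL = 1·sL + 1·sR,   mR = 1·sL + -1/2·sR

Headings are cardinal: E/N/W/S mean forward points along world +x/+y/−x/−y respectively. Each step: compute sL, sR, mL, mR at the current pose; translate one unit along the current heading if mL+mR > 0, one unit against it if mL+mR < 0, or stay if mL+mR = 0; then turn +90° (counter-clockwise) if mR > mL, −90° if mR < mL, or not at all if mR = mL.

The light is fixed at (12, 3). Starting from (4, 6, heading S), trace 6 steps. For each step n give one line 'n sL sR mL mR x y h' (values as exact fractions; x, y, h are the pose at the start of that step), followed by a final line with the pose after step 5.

n=0: pose=(4,6,S); sL=40/37, sR=40/101; mL=5520/3737, mR=3300/3737; mL+mR=8820/3737 → advance +1; mR−mL=-60/101 → turn -1·90°
n=1: pose=(4,5,W); sL=2/5, sR=10/29; mL=108/145, mR=33/145; mL+mR=141/145 → advance +1; mR−mL=-15/29 → turn -1·90°
n=2: pose=(3,5,N); sL=40/137, sR=8/13; mL=1616/1781, mR=-28/1781; mL+mR=1588/1781 → advance +1; mR−mL=-12/13 → turn -1·90°
n=3: pose=(3,6,E); sL=20/37, sR=4/5; mL=248/185, mR=26/185; mL+mR=274/185 → advance +1; mR−mL=-6/5 → turn -1·90°
n=4: pose=(4,6,S); sL=40/37, sR=40/101; mL=5520/3737, mR=3300/3737; mL+mR=8820/3737 → advance +1; mR−mL=-60/101 → turn -1·90°
n=5: pose=(4,5,W); sL=2/5, sR=10/29; mL=108/145, mR=33/145; mL+mR=141/145 → advance +1; mR−mL=-15/29 → turn -1·90°

0 40/37 40/101 5520/3737 3300/3737 4 6 S
1 2/5 10/29 108/145 33/145 4 5 W
2 40/137 8/13 1616/1781 -28/1781 3 5 N
3 20/37 4/5 248/185 26/185 3 6 E
4 40/37 40/101 5520/3737 3300/3737 4 6 S
5 2/5 10/29 108/145 33/145 4 5 W
final 3 5 N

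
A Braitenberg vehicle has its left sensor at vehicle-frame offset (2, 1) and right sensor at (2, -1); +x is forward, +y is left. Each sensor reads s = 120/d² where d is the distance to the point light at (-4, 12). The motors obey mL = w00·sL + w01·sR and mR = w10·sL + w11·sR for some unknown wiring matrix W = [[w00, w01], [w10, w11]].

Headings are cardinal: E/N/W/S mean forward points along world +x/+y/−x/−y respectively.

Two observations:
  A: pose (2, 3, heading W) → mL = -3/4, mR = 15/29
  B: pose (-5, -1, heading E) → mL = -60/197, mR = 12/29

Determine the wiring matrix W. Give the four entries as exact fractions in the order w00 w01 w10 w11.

obs A: pose=(2,3,W) → sL=30/29, sR=3/2, mL=-3/4, mR=15/29
obs B: pose=(-5,-1,E) → sL=24/29, sR=120/197, mL=-60/197, mR=12/29
sensor matrix S = [[30/29, 3/2], [24/29, 120/197]]; det S = -3492/5713
solve [mL_A; mL_B] = S·[w00; w01] and [mR_A; mR_B] = S·[w10; w11]:
  w00 = 0, w01 = -1/2, w10 = 1/2, w11 = 0

0 -1/2 1/2 0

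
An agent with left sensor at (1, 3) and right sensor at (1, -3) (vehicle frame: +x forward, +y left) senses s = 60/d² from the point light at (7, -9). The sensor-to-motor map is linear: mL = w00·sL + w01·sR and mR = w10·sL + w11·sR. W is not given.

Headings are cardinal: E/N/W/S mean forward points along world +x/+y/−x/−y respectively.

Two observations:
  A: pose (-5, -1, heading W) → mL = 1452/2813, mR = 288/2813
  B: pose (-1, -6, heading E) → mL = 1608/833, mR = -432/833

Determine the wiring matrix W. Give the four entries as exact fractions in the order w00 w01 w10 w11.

obs A: pose=(-5,-1,W) → sL=30/97, sR=6/29, mL=1452/2813, mR=288/2813
obs B: pose=(-1,-6,E) → sL=12/17, sR=60/49, mL=1608/833, mR=-432/833
sensor matrix S = [[30/97, 6/29], [12/17, 60/49]]; det S = 545184/2343229
solve [mL_A; mL_B] = S·[w00; w01] and [mR_A; mR_B] = S·[w10; w11]:
  w00 = 1, w01 = 1, w10 = 1, w11 = -1

1 1 1 -1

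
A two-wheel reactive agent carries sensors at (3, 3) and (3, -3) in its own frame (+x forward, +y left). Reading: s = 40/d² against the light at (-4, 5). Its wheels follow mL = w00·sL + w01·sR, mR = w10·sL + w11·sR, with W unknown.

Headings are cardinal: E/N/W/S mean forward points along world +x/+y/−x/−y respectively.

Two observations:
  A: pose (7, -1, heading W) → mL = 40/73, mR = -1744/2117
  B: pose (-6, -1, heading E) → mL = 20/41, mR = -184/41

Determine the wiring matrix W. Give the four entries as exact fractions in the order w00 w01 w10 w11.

0 1 -1 -1

obs A: pose=(7,-1,W) → sL=8/29, sR=40/73, mL=40/73, mR=-1744/2117
obs B: pose=(-6,-1,E) → sL=4, sR=20/41, mL=20/41, mR=-184/41
sensor matrix S = [[8/29, 40/73], [4, 20/41]]; det S = -178560/86797
solve [mL_A; mL_B] = S·[w00; w01] and [mR_A; mR_B] = S·[w10; w11]:
  w00 = 0, w01 = 1, w10 = -1, w11 = -1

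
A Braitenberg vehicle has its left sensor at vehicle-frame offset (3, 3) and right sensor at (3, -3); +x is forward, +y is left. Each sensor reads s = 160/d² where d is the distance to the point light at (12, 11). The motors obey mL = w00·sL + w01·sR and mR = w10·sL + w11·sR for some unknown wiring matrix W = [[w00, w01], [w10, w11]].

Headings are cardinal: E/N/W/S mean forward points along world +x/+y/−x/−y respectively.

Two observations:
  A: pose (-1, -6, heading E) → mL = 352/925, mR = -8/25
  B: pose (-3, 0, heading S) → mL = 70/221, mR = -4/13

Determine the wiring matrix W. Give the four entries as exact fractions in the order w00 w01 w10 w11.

obs A: pose=(-1,-6,E) → sL=20/37, sR=8/25, mL=352/925, mR=-8/25
obs B: pose=(-3,0,S) → sL=8/17, sR=4/13, mL=70/221, mR=-4/13
sensor matrix S = [[20/37, 8/25], [8/17, 4/13]]; det S = 3216/204425
solve [mL_A; mL_B] = S·[w00; w01] and [mR_A; mR_B] = S·[w10; w11]:
  w00 = 1, w01 = -1/2, w10 = 0, w11 = -1

1 -1/2 0 -1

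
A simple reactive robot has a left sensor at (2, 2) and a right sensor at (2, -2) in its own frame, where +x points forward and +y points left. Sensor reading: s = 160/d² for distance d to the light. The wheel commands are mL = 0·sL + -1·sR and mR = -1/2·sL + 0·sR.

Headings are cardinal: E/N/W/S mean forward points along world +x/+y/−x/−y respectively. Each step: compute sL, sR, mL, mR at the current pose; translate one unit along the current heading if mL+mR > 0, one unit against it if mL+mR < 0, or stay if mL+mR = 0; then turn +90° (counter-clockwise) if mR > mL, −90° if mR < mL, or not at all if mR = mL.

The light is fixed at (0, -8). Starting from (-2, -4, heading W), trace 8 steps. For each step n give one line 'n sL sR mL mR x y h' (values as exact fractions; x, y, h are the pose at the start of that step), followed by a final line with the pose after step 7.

0 8 40/13 -40/13 -4 -2 -4 W
1 32/9 160/37 -160/37 -16/9 -1 -4 N
2 16 80/17 -80/17 -8 -1 -5 W
3 160/29 160/29 -160/29 -80/29 0 -5 N
4 40 8 -8 -20 0 -6 W
5 160/17 32/5 -32/5 -80/17 1 -6 N
6 80 16 -16 -40 1 -7 W
7 160/9 32/5 -32/5 -80/9 2 -7 N
final 2 -8 E

n=0: pose=(-2,-4,W); sL=8, sR=40/13; mL=-40/13, mR=-4; mL+mR=-92/13 → advance -1; mR−mL=-12/13 → turn -1·90°
n=1: pose=(-1,-4,N); sL=32/9, sR=160/37; mL=-160/37, mR=-16/9; mL+mR=-2032/333 → advance -1; mR−mL=848/333 → turn +1·90°
n=2: pose=(-1,-5,W); sL=16, sR=80/17; mL=-80/17, mR=-8; mL+mR=-216/17 → advance -1; mR−mL=-56/17 → turn -1·90°
n=3: pose=(0,-5,N); sL=160/29, sR=160/29; mL=-160/29, mR=-80/29; mL+mR=-240/29 → advance -1; mR−mL=80/29 → turn +1·90°
n=4: pose=(0,-6,W); sL=40, sR=8; mL=-8, mR=-20; mL+mR=-28 → advance -1; mR−mL=-12 → turn -1·90°
n=5: pose=(1,-6,N); sL=160/17, sR=32/5; mL=-32/5, mR=-80/17; mL+mR=-944/85 → advance -1; mR−mL=144/85 → turn +1·90°
n=6: pose=(1,-7,W); sL=80, sR=16; mL=-16, mR=-40; mL+mR=-56 → advance -1; mR−mL=-24 → turn -1·90°
n=7: pose=(2,-7,N); sL=160/9, sR=32/5; mL=-32/5, mR=-80/9; mL+mR=-688/45 → advance -1; mR−mL=-112/45 → turn -1·90°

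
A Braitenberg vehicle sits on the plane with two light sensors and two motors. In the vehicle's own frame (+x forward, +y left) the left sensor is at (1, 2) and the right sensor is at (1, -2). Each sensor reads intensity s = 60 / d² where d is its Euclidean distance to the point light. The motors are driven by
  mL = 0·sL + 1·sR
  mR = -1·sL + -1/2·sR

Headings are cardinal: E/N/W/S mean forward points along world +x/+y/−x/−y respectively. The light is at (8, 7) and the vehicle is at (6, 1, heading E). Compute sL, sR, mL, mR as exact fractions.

60/17 12/13 12/13 -882/221

left sensor world pos  = (7, 3); dL² = 17
right sensor world pos = (7, -1); dR² = 65
sL = 60/17 = 60/17
sR = 60/65 = 12/13
mL = 0·sL + 1·sR = 12/13
mR = -1·sL + -1/2·sR = -882/221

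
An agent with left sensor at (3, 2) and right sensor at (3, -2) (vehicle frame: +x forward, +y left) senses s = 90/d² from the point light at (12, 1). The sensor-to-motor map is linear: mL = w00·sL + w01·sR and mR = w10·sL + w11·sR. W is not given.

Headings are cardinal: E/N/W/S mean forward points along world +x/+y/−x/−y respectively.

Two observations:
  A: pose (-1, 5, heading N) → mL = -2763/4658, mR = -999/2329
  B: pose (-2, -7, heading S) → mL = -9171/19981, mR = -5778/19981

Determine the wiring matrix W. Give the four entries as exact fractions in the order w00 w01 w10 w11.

obs A: pose=(-1,5,N) → sL=45/137, sR=9/17, mL=-2763/4658, mR=-999/2329
obs B: pose=(-2,-7,S) → sL=18/53, sR=90/377, mL=-9171/19981, mR=-5778/19981
sensor matrix S = [[45/137, 9/17], [18/53, 90/377]]; det S = -4718088/46535749
solve [mL_A; mL_B] = S·[w00; w01] and [mR_A; mR_B] = S·[w10; w11]:
  w00 = -1, w01 = -1/2, w10 = -1/2, w11 = -1/2

-1 -1/2 -1/2 -1/2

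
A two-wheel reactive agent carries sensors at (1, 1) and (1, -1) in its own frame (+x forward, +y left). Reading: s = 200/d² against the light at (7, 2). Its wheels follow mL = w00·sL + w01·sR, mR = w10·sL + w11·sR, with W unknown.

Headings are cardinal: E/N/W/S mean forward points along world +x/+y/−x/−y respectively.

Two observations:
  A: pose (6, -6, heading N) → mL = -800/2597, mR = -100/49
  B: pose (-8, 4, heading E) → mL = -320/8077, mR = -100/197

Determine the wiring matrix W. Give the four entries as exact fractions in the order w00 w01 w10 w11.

1 -1 0 -1/2

obs A: pose=(6,-6,N) → sL=200/53, sR=200/49, mL=-800/2597, mR=-100/49
obs B: pose=(-8,4,E) → sL=40/41, sR=200/197, mL=-320/8077, mR=-100/197
sensor matrix S = [[200/53, 200/49], [40/41, 200/197]]; det S = -3168000/20975969
solve [mL_A; mL_B] = S·[w00; w01] and [mR_A; mR_B] = S·[w10; w11]:
  w00 = 1, w01 = -1, w10 = 0, w11 = -1/2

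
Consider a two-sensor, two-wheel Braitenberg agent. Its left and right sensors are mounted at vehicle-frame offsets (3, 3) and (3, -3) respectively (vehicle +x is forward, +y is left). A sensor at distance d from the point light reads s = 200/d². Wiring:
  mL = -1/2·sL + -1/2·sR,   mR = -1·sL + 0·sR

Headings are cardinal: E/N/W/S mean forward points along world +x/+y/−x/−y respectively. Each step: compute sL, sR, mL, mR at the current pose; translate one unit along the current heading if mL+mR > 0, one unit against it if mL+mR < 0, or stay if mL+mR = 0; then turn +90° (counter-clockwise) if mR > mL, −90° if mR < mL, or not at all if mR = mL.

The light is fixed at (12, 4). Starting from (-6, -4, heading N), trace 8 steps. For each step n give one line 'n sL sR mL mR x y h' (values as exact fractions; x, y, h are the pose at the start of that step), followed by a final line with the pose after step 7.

0 100/233 4/5 -716/1165 -100/233 -6 -4 N
1 40/117 200/477 -2360/6201 -40/117 -6 -5 W
2 10/17 25/68 -65/136 -10/17 -5 -5 S
3 200/521 8/17 -3784/8857 -200/521 -5 -4 W
4 20/29 100/241 -3860/6989 -20/29 -4 -4 S
5 200/461 200/377 -83800/173797 -200/461 -4 -3 W
6 50/61 25/53 -4175/6466 -50/61 -3 -3 S
7 40/81 200/333 -1640/2997 -40/81 -3 -2 W
final -2 -2 S

n=0: pose=(-6,-4,N); sL=100/233, sR=4/5; mL=-716/1165, mR=-100/233; mL+mR=-1216/1165 → advance -1; mR−mL=216/1165 → turn +1·90°
n=1: pose=(-6,-5,W); sL=40/117, sR=200/477; mL=-2360/6201, mR=-40/117; mL+mR=-4480/6201 → advance -1; mR−mL=80/2067 → turn +1·90°
n=2: pose=(-5,-5,S); sL=10/17, sR=25/68; mL=-65/136, mR=-10/17; mL+mR=-145/136 → advance -1; mR−mL=-15/136 → turn -1·90°
n=3: pose=(-5,-4,W); sL=200/521, sR=8/17; mL=-3784/8857, mR=-200/521; mL+mR=-7184/8857 → advance -1; mR−mL=384/8857 → turn +1·90°
n=4: pose=(-4,-4,S); sL=20/29, sR=100/241; mL=-3860/6989, mR=-20/29; mL+mR=-8680/6989 → advance -1; mR−mL=-960/6989 → turn -1·90°
n=5: pose=(-4,-3,W); sL=200/461, sR=200/377; mL=-83800/173797, mR=-200/461; mL+mR=-159200/173797 → advance -1; mR−mL=8400/173797 → turn +1·90°
n=6: pose=(-3,-3,S); sL=50/61, sR=25/53; mL=-4175/6466, mR=-50/61; mL+mR=-9475/6466 → advance -1; mR−mL=-1125/6466 → turn -1·90°
n=7: pose=(-3,-2,W); sL=40/81, sR=200/333; mL=-1640/2997, mR=-40/81; mL+mR=-1040/999 → advance -1; mR−mL=160/2997 → turn +1·90°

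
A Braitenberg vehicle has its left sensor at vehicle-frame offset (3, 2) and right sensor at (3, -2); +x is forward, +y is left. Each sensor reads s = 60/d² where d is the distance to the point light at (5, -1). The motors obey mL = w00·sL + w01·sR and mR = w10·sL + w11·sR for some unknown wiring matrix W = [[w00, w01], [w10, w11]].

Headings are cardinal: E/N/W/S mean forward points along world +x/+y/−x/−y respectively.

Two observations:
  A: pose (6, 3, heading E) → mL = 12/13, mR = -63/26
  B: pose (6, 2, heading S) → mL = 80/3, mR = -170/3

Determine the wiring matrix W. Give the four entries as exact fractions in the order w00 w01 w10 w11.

obs A: pose=(6,3,E) → sL=15/13, sR=3, mL=12/13, mR=-63/26
obs B: pose=(6,2,S) → sL=20/3, sR=60, mL=80/3, mR=-170/3
sensor matrix S = [[15/13, 3], [20/3, 60]]; det S = 640/13
solve [mL_A; mL_B] = S·[w00; w01] and [mR_A; mR_B] = S·[w10; w11]:
  w00 = -1/2, w01 = 1/2, w10 = 1/2, w11 = -1

-1/2 1/2 1/2 -1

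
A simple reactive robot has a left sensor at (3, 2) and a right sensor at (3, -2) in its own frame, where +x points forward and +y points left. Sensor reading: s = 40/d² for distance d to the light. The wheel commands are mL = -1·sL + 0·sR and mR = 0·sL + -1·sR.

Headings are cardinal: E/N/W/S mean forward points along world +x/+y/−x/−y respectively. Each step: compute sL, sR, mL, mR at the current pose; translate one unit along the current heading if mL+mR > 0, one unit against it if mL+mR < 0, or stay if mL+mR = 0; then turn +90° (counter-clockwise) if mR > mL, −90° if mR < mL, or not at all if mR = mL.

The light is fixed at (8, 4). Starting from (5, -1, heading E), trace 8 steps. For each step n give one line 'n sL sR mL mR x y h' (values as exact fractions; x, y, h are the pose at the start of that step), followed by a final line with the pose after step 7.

0 40/9 40/49 -40/9 -40/49 5 -1 E
1 1 5 -1 -5 4 -1 N
2 40/17 8/13 -40/17 -8/13 4 -2 E
3 20/29 20/9 -20/29 -20/9 3 -2 N
4 40/29 8/17 -40/29 -8/17 3 -3 E
5 1/2 5/4 -1/2 -5/4 2 -3 N
6 8/9 40/109 -8/9 -40/109 2 -4 E
7 20/53 4/5 -20/53 -4/5 1 -4 N
final 1 -5 E

n=0: pose=(5,-1,E); sL=40/9, sR=40/49; mL=-40/9, mR=-40/49; mL+mR=-2320/441 → advance -1; mR−mL=1600/441 → turn +1·90°
n=1: pose=(4,-1,N); sL=1, sR=5; mL=-1, mR=-5; mL+mR=-6 → advance -1; mR−mL=-4 → turn -1·90°
n=2: pose=(4,-2,E); sL=40/17, sR=8/13; mL=-40/17, mR=-8/13; mL+mR=-656/221 → advance -1; mR−mL=384/221 → turn +1·90°
n=3: pose=(3,-2,N); sL=20/29, sR=20/9; mL=-20/29, mR=-20/9; mL+mR=-760/261 → advance -1; mR−mL=-400/261 → turn -1·90°
n=4: pose=(3,-3,E); sL=40/29, sR=8/17; mL=-40/29, mR=-8/17; mL+mR=-912/493 → advance -1; mR−mL=448/493 → turn +1·90°
n=5: pose=(2,-3,N); sL=1/2, sR=5/4; mL=-1/2, mR=-5/4; mL+mR=-7/4 → advance -1; mR−mL=-3/4 → turn -1·90°
n=6: pose=(2,-4,E); sL=8/9, sR=40/109; mL=-8/9, mR=-40/109; mL+mR=-1232/981 → advance -1; mR−mL=512/981 → turn +1·90°
n=7: pose=(1,-4,N); sL=20/53, sR=4/5; mL=-20/53, mR=-4/5; mL+mR=-312/265 → advance -1; mR−mL=-112/265 → turn -1·90°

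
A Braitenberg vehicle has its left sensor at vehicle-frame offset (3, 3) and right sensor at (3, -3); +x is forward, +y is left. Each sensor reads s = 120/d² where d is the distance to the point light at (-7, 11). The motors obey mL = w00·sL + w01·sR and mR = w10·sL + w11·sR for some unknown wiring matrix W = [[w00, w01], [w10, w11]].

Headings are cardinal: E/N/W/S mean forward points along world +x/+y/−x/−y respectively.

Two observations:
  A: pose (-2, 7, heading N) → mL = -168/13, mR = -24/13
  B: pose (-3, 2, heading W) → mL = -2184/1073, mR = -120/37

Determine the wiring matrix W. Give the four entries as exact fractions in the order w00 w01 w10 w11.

-1/2 -1/2 0 -1

obs A: pose=(-2,7,N) → sL=24, sR=24/13, mL=-168/13, mR=-24/13
obs B: pose=(-3,2,W) → sL=24/29, sR=120/37, mL=-2184/1073, mR=-120/37
sensor matrix S = [[24, 24/13], [24/29, 120/37]]; det S = 1064448/13949
solve [mL_A; mL_B] = S·[w00; w01] and [mR_A; mR_B] = S·[w10; w11]:
  w00 = -1/2, w01 = -1/2, w10 = 0, w11 = -1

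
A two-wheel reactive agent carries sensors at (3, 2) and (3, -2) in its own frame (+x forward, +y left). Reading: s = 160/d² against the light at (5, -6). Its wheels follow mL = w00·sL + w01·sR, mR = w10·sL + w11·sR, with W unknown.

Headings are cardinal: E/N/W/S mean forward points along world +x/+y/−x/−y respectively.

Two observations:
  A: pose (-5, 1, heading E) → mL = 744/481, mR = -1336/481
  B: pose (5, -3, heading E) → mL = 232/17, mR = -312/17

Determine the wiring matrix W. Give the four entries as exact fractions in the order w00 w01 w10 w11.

-1/2 1 -1/2 -1

obs A: pose=(-5,1,E) → sL=16/13, sR=80/37, mL=744/481, mR=-1336/481
obs B: pose=(5,-3,E) → sL=80/17, sR=16, mL=232/17, mR=-312/17
sensor matrix S = [[16/13, 80/37], [80/17, 16]]; det S = 77824/8177
solve [mL_A; mL_B] = S·[w00; w01] and [mR_A; mR_B] = S·[w10; w11]:
  w00 = -1/2, w01 = 1, w10 = -1/2, w11 = -1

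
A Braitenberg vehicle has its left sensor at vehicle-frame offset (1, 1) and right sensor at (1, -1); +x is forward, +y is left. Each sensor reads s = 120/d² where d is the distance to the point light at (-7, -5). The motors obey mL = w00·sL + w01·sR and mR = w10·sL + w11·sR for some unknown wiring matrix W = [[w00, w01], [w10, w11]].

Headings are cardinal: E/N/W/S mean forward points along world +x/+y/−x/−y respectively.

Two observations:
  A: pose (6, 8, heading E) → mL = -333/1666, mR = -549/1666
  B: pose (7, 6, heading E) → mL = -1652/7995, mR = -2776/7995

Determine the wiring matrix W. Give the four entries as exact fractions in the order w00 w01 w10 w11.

obs A: pose=(6,8,E) → sL=15/49, sR=6/17, mL=-333/1666, mR=-549/1666
obs B: pose=(7,6,E) → sL=40/123, sR=24/65, mL=-1652/7995, mR=-2776/7995
sensor matrix S = [[15/49, 6/17], [40/123, 24/65]]; det S = -776/443989
solve [mL_A; mL_B] = S·[w00; w01] and [mR_A; mR_B] = S·[w10; w11]:
  w00 = 1/2, w01 = -1, w10 = -1/2, w11 = -1/2

1/2 -1 -1/2 -1/2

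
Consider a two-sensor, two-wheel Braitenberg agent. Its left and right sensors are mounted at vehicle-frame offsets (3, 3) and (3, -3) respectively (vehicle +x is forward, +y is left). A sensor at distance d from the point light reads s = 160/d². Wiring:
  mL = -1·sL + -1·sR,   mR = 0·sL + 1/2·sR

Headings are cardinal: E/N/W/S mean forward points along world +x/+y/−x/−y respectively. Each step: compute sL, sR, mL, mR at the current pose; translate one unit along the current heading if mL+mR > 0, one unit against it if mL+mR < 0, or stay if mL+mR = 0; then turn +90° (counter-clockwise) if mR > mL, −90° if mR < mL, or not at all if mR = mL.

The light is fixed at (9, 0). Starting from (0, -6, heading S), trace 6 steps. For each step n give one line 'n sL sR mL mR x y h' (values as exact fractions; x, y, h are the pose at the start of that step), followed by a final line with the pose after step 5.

0 160/117 32/45 -1216/585 16/45 0 -6 S
1 4 8/5 -28/5 4/5 0 -5 E
2 160/173 160/53 -36160/9169 80/53 -1 -5 N
3 16/25 80/89 -3424/2225 40/89 -1 -6 W
4 160/117 32/45 -1216/585 16/45 0 -6 S
5 4 8/5 -28/5 4/5 0 -5 E
final -1 -5 N

n=0: pose=(0,-6,S); sL=160/117, sR=32/45; mL=-1216/585, mR=16/45; mL+mR=-112/65 → advance -1; mR−mL=1424/585 → turn +1·90°
n=1: pose=(0,-5,E); sL=4, sR=8/5; mL=-28/5, mR=4/5; mL+mR=-24/5 → advance -1; mR−mL=32/5 → turn +1·90°
n=2: pose=(-1,-5,N); sL=160/173, sR=160/53; mL=-36160/9169, mR=80/53; mL+mR=-22320/9169 → advance -1; mR−mL=50000/9169 → turn +1·90°
n=3: pose=(-1,-6,W); sL=16/25, sR=80/89; mL=-3424/2225, mR=40/89; mL+mR=-2424/2225 → advance -1; mR−mL=4424/2225 → turn +1·90°
n=4: pose=(0,-6,S); sL=160/117, sR=32/45; mL=-1216/585, mR=16/45; mL+mR=-112/65 → advance -1; mR−mL=1424/585 → turn +1·90°
n=5: pose=(0,-5,E); sL=4, sR=8/5; mL=-28/5, mR=4/5; mL+mR=-24/5 → advance -1; mR−mL=32/5 → turn +1·90°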